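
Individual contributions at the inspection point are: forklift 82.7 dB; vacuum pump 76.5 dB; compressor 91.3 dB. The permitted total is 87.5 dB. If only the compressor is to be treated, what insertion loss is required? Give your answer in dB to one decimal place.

The untreated sources together contribute 10^(82.7/10) + 10^(76.5/10) = 2.309e+08, i.e. 83.63 dB.
The limit corresponds to 10^(87.5/10) = 5.623e+08; subtracting the fixed part leaves 3.315e+08 for the compressor, i.e. 85.20 dB.
Required insertion loss = 91.3 − 85.20 = 6.10 dB.

6.1 dB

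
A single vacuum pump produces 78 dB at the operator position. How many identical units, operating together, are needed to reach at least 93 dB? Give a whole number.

The shortfall is 93 − 78 = 15.0 dB, and N units add 10·log₁₀ N, so need 10·log₁₀ N ≥ 15.0.
N ≥ 10^(15.0/10) = 31.623, so N = 32.

32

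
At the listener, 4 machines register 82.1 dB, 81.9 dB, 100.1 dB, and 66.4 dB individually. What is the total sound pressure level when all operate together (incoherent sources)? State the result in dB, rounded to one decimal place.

100.2 dB

For uncorrelated sources the intensities add, so convert each level to linear form, sum, and take 10·log₁₀ of the total.
Σ 10^(L/10) = 10^(82.1/10) + 10^(81.9/10) + 10^(100.1/10) + 10^(66.4/10) = 1.055e+10.
L_total = 10·log₁₀(1.055e+10) = 100.23 dB.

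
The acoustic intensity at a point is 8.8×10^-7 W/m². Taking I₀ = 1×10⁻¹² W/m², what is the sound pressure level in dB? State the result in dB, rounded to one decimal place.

I/I₀ = 8.8×10^-7/10⁻¹² = 8.8×10^5, and L = 10·log₁₀(I/I₀).
L = 10·(0.9445 + 5) = 59.44 dB.

59.4 dB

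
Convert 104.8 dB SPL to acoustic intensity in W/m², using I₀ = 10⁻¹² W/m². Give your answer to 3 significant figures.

0.0302 W/m²

I = I₀·10^(L/10) = 10⁻¹² × 10^(104.8/10) = 10^(-1.520).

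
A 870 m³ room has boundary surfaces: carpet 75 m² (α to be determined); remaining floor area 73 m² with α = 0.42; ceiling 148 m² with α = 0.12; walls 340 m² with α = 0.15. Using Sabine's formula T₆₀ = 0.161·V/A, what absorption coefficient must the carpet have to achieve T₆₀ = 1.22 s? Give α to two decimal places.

From T₆₀ = 0.161·V/A, the target T₆₀ = 1.22 s needs A = 0.161·870/1.22 = 114.81 m².
Absorption from the other surfaces = 73·0.42 + 148·0.12 + 340·0.15 = 99.42 m², so the carpet must supply 15.39 m² over 75 m².
α = 15.39/75 = 0.205.

0.21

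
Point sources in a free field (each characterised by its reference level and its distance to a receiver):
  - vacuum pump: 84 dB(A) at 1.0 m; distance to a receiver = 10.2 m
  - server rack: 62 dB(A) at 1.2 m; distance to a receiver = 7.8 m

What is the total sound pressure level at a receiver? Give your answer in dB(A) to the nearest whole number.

Apply inverse-square spreading to bring every level to the receiver, then sum 10^(L/10).
vacuum pump: 84 − 20·log₁₀(10.2/1.0) = 84 − 20.17 = 63.83 dB(A).
server rack: 62 − 20·log₁₀(7.8/1.2) = 62 − 16.26 = 45.74 dB(A).
Σ 10^(L/10) = 2.452e+06 → L_total = 10·log₁₀(2.452e+06) = 63.89 dB(A).

64 dB(A)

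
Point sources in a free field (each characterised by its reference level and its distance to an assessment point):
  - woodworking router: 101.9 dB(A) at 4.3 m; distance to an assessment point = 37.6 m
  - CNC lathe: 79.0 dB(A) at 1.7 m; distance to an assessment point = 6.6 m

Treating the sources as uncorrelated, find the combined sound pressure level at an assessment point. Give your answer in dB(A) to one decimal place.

83.2 dB(A)

Propagate each source to the receiver with L = L_ref − 20·log₁₀(r/r_ref), then add intensities.
woodworking router: 101.9 − 20·log₁₀(37.6/4.3) = 101.9 − 18.83 = 83.07 dB(A).
CNC lathe: 79.0 − 20·log₁₀(6.6/1.7) = 79.0 − 11.78 = 67.22 dB(A).
Σ 10^(L/10) = 2.078e+08 → L_total = 10·log₁₀(2.078e+08) = 83.18 dB(A).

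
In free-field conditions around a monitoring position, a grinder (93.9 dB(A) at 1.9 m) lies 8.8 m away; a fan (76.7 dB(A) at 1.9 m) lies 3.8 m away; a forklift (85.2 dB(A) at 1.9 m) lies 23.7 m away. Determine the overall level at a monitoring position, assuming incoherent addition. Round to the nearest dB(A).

Apply inverse-square spreading to bring every level to the receiver, then sum 10^(L/10).
grinder: 93.9 − 20·log₁₀(8.8/1.9) = 93.9 − 13.31 = 80.59 dB(A).
fan: 76.7 − 20·log₁₀(3.8/1.9) = 76.7 − 6.02 = 70.68 dB(A).
forklift: 85.2 − 20·log₁₀(23.7/1.9) = 85.2 − 21.92 = 63.28 dB(A).
Σ 10^(L/10) = 1.283e+08 → L_total = 10·log₁₀(1.283e+08) = 81.08 dB(A).

81 dB(A)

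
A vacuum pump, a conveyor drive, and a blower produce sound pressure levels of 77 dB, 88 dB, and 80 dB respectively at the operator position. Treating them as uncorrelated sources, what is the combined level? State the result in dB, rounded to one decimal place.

88.9 dB

Incoherent sources combine by intensity addition: L_total = 10·log₁₀(Σ 10^(L_i/10)).
Σ 10^(L/10) = 10^(77/10) + 10^(88/10) + 10^(80/10) = 7.811e+08.
L_total = 10·log₁₀(7.811e+08) = 88.93 dB.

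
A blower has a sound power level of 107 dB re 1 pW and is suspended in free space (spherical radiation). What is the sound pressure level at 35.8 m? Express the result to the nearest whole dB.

65 dB

The power spreads over a sphere of area 4π·r², so L_p = L_w − 10·log₁₀(4π·r²).
4π·r² = 1.611e+04 m², 10·log₁₀ of that is 42.070 dB.
L_p = 107 − 42.070 = 64.93 dB.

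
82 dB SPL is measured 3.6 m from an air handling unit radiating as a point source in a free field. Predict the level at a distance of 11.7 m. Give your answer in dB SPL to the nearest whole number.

72 dB SPL

For a point source, L₂ = L₁ − 20·log₁₀(r₂/r₁).
L₂ = 82 − 20·log₁₀(11.7/3.6) = 82 − 10.238 = 71.76 dB SPL.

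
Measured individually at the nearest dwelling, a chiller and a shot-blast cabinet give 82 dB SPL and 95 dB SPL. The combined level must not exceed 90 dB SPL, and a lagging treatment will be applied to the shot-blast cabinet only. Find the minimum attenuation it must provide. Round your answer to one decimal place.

The untreated sources together contribute 10^(82/10) = 1.585e+08, i.e. 82.00 dB SPL.
The limit corresponds to 10^(90/10) = 1.000e+09; subtracting the fixed part leaves 8.415e+08 for the shot-blast cabinet, i.e. 89.25 dB SPL.
Required insertion loss = 95 − 89.25 = 5.75 dB.

5.7 dB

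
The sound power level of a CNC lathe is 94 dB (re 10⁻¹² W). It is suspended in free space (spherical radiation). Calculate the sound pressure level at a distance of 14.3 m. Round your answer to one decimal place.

The power spreads over a sphere of area 4π·r², so L_p = L_w − 10·log₁₀(4π·r²).
4π·r² = 2570 m², 10·log₁₀ of that is 34.099 dB.
L_p = 94 − 34.099 = 59.90 dB.

59.9 dB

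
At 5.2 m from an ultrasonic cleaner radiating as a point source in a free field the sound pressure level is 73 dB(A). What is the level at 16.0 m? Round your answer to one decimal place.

Spherical spreading from a point source gives a 20·log₁₀(r₂/r₁) drop.
L₂ = 73 − 20·log₁₀(16.0/5.2) = 73 − 9.762 = 63.24 dB(A).

63.2 dB(A)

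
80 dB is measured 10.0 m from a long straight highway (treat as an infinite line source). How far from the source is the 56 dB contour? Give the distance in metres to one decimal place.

Line-source spreading drops the level by 10·log₁₀(r₂/r₁); inverting, r₂/r₁ = 10^(ΔL/10).
r₂ = 10.0·10^((80−56)/10) = 10.0·10^(24.0/10) = 2511.89 m.

2511.9 m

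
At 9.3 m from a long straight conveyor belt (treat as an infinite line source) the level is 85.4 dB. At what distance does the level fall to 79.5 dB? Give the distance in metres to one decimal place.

36.2 m

Line-source spreading drops the level by 10·log₁₀(r₂/r₁); inverting, r₂/r₁ = 10^(ΔL/10).
r₂ = 9.3·10^((85.4−79.5)/10) = 9.3·10^(5.9/10) = 36.18 m.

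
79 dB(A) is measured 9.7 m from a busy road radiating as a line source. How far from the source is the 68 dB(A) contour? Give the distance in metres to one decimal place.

122.1 m

The 11.0 dB drop corresponds to a distance ratio of 10^(11.0/10) for a line source.
r₂ = 9.7·10^((79−68)/10) = 9.7·10^(11.0/10) = 122.12 m.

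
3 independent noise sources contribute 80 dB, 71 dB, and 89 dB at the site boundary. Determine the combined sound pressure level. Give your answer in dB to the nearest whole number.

For uncorrelated sources the intensities add, so convert each level to linear form, sum, and take 10·log₁₀ of the total.
Σ 10^(L/10) = 10^(80/10) + 10^(71/10) + 10^(89/10) = 9.069e+08.
L_total = 10·log₁₀(9.069e+08) = 89.58 dB.

90 dB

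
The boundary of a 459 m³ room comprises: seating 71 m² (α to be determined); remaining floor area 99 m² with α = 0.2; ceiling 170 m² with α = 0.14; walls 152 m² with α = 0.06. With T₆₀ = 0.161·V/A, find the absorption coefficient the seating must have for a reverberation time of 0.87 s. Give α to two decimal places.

0.45

Required total absorption A = 0.161·459/0.87 = 84.94 m².
Absorption from the other surfaces = 99·0.2 + 170·0.14 + 152·0.06 = 52.72 m², so the seating must supply 32.22 m² over 71 m².
α = 32.22/71 = 0.454.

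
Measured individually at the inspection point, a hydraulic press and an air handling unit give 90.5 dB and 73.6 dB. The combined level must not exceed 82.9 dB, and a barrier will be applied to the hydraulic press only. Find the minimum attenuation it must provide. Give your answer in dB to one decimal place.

Fixed contribution from the other source: Σ 10^(L/10) = 10^(73.6/10) = 2.291e+07 (73.60 dB).
The limit corresponds to 10^(82.9/10) = 1.950e+08; subtracting the fixed part leaves 1.721e+08 for the hydraulic press, i.e. 82.36 dB.
Required insertion loss = 90.5 − 82.36 = 8.14 dB.

8.1 dB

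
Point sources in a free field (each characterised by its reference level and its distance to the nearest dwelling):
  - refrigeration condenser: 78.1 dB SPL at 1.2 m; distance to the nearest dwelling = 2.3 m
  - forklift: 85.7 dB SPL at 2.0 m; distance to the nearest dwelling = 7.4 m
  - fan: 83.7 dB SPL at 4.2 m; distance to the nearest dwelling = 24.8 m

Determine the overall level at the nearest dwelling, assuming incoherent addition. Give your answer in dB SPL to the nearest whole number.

First find each source's level at the receiver (point-source: −20·log₁₀(r/r_ref)), then combine on an intensity basis.
refrigeration condenser: 78.1 − 20·log₁₀(2.3/1.2) = 78.1 − 5.65 = 72.45 dB SPL.
forklift: 85.7 − 20·log₁₀(7.4/2.0) = 85.7 − 11.36 = 74.34 dB SPL.
fan: 83.7 − 20·log₁₀(24.8/4.2) = 83.7 − 15.42 = 68.28 dB SPL.
Σ 10^(L/10) = 5.144e+07 → L_total = 10·log₁₀(5.144e+07) = 77.11 dB SPL.

77 dB SPL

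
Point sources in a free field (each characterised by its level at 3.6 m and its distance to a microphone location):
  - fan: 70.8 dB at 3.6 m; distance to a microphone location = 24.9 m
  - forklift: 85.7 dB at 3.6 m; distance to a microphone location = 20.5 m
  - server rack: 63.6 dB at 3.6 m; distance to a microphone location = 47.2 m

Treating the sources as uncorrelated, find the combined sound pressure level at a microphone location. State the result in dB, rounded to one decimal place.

Propagate each source to the receiver with L = L_ref − 20·log₁₀(r/r_ref), then add intensities.
fan: 70.8 − 20·log₁₀(24.9/3.6) = 70.8 − 16.80 = 54.00 dB.
forklift: 85.7 − 20·log₁₀(20.5/3.6) = 85.7 − 15.11 = 70.59 dB.
server rack: 63.6 − 20·log₁₀(47.2/3.6) = 63.6 − 22.35 = 41.25 dB.
Σ 10^(L/10) = 1.172e+07 → L_total = 10·log₁₀(1.172e+07) = 70.69 dB.

70.7 dB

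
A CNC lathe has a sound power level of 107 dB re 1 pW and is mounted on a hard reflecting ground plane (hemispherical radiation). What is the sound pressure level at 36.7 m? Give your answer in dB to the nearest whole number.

68 dB

The power spreads over a hemisphere of area 2π·r², so L_p = L_w − 10·log₁₀(2π·r²).
2π·r² = 8463 m², 10·log₁₀ of that is 39.275 dB.
L_p = 107 − 39.275 = 67.72 dB.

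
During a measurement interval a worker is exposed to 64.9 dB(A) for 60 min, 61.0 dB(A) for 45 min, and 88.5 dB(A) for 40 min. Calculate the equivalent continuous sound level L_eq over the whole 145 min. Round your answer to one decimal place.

82.9 dB(A)

The energy average is taken in the linear domain: L_eq = 10·log₁₀[(Σ tᵢ·10^(Lᵢ/10))/T], T = 145 min.
Σ tᵢ·10^(Lᵢ/10) = 60·10^(64.9/10) + 45·10^(61.0/10) + 40·10^(88.5/10) = 2.856e+10.
L_eq = 10·log₁₀(2.856e+10/145) = 82.94 dB(A).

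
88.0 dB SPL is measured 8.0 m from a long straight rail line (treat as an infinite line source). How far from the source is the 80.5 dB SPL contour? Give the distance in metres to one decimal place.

Line-source spreading drops the level by 10·log₁₀(r₂/r₁); inverting, r₂/r₁ = 10^(ΔL/10).
r₂ = 8.0·10^((88.0−80.5)/10) = 8.0·10^(7.5/10) = 44.99 m.

45.0 m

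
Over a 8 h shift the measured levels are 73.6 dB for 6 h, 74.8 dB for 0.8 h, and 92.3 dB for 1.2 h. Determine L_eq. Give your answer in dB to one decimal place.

L_eq = 10·log₁₀[(1/T)·Σ tᵢ·10^(Lᵢ/10)] with T = 8 h.
Σ tᵢ·10^(Lᵢ/10) = 6·10^(73.6/10) + 0.8·10^(74.8/10) + 1.2·10^(92.3/10) = 2.200e+09.
L_eq = 10·log₁₀(2.200e+09/8) = 84.39 dB.

84.4 dB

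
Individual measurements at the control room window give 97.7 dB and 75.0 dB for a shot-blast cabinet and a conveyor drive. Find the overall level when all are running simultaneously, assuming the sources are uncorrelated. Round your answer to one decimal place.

For uncorrelated sources the intensities add, so convert each level to linear form, sum, and take 10·log₁₀ of the total.
Σ 10^(L/10) = 10^(97.7/10) + 10^(75.0/10) = 5.920e+09.
L_total = 10·log₁₀(5.920e+09) = 97.72 dB.

97.7 dB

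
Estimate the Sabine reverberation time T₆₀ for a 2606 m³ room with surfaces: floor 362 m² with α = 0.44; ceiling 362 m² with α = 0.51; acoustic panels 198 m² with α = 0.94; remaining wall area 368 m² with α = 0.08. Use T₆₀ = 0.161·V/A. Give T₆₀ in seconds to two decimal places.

A = Σ Sᵢαᵢ = 362·0.44 + 362·0.51 + 198·0.94 + 368·0.08 = 559.46 m².
T₆₀ = 0.161·V/A = 0.161·2606/559.46 = 0.750 s.

0.75 s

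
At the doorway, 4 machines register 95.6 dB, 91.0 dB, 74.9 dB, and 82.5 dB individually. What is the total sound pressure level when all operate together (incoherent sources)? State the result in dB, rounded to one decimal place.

97.1 dB

Incoherent sources combine by intensity addition: L_total = 10·log₁₀(Σ 10^(L_i/10)).
Σ 10^(L/10) = 10^(95.6/10) + 10^(91.0/10) + 10^(74.9/10) + 10^(82.5/10) = 5.098e+09.
L_total = 10·log₁₀(5.098e+09) = 97.07 dB.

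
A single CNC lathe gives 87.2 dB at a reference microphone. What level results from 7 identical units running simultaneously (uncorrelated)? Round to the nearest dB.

With 7 equal, uncorrelated contributions the intensity is 7× that of one unit, giving a rise of 10·log₁₀ 7.
L_total = 87.2 + 10·log₁₀(7) = 87.2 + 8.451 = 95.65 dB.

96 dB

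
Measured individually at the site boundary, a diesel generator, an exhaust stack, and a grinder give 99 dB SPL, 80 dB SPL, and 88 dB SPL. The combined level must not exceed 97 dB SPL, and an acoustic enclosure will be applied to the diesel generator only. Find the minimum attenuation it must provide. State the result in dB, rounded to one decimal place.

2.7 dB

Everything except the diesel generator sums to 10^(80/10) + 10^(88/10) = 7.310e+08 in linear terms, 88.64 dB SPL.
To meet 97 dB SPL overall, the treated diesel generator may contribute at most 10^(97/10) − 7.310e+08 = 4.281e+09, i.e. 96.32 dB SPL.
So the diesel generator must be reduced from 99 to 96.32 dB SPL: IL = 2.68 dB.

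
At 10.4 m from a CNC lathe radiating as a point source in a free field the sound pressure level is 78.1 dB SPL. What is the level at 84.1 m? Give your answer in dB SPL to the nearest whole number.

Point-source attenuation: ΔL = 20·log₁₀(r₂/r₁) = 20·log₁₀(84.1/10.4) = 18.155 dB.
L₂ = 78.1 − 20·log₁₀(84.1/10.4) = 78.1 − 18.155 = 59.94 dB SPL.

60 dB SPL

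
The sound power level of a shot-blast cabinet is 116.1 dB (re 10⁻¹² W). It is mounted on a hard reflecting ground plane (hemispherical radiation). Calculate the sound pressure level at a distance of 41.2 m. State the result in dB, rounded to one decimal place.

75.8 dB

The power spreads over a hemisphere of area 2π·r², so L_p = L_w − 10·log₁₀(2π·r²).
2π·r² = 1.067e+04 m², 10·log₁₀ of that is 40.280 dB.
L_p = 116.1 − 40.280 = 75.82 dB.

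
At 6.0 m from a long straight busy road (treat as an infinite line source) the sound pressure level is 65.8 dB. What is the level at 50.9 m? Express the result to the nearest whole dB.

57 dB

For a line source, L₂ = L₁ − 10·log₁₀(r₂/r₁).
L₂ = 65.8 − 10·log₁₀(50.9/6.0) = 65.8 − 9.286 = 56.51 dB.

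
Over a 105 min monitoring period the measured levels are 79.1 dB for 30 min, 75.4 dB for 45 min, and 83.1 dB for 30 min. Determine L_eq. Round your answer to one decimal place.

79.8 dB

Weight each interval's intensity by its duration and average over T = 105 min:
Σ tᵢ·10^(Lᵢ/10) = 30·10^(79.1/10) + 45·10^(75.4/10) + 30·10^(83.1/10) = 1.012e+10.
L_eq = 10·log₁₀(1.012e+10/105) = 79.84 dB.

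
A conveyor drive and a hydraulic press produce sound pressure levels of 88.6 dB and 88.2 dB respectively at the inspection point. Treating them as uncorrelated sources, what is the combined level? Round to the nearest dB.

91 dB

Incoherent sources combine by intensity addition: L_total = 10·log₁₀(Σ 10^(L_i/10)).
Σ 10^(L/10) = 10^(88.6/10) + 10^(88.2/10) = 1.385e+09.
L_total = 10·log₁₀(1.385e+09) = 91.41 dB.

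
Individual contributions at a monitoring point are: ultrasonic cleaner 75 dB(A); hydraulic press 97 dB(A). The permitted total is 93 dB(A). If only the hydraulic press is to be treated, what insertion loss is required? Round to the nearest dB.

4 dB

The untreated sources together contribute 10^(75/10) = 3.162e+07, i.e. 75.00 dB(A).
To meet 93 dB(A) overall, the treated hydraulic press may contribute at most 10^(93/10) − 3.162e+07 = 1.964e+09, i.e. 92.93 dB(A).
Required insertion loss = 97 − 92.93 = 4.07 dB.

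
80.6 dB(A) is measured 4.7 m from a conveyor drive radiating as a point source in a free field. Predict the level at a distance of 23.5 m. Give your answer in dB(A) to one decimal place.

Spherical spreading from a point source gives a 20·log₁₀(r₂/r₁) drop.
L₂ = 80.6 − 20·log₁₀(23.5/4.7) = 80.6 − 13.979 = 66.62 dB(A).

66.6 dB(A)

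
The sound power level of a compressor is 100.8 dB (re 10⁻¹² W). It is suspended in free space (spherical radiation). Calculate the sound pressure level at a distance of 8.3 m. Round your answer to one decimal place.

71.4 dB

The power spreads over a sphere of area 4π·r², so L_p = L_w − 10·log₁₀(4π·r²).
4π·r² = 865.7 m², 10·log₁₀ of that is 29.374 dB.
L_p = 100.8 − 29.374 = 71.43 dB.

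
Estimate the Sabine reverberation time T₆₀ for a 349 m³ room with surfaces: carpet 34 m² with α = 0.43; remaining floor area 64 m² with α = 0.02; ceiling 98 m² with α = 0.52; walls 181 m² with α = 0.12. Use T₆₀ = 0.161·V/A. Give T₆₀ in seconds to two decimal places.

0.63 s

Summing Sᵢαᵢ: 34·0.43 + 64·0.02 + 98·0.52 + 181·0.12 = 88.58 m².
T₆₀ = 0.161 × 349 / 88.58 = 0.634 s.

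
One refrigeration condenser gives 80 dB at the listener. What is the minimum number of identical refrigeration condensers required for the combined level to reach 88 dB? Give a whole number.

7

Need L₁ + 10·log₁₀ N ≥ 88, i.e. log₁₀ N ≥ 0.80.
N ≥ 10^(8.0/10) = 6.310, so N = 7.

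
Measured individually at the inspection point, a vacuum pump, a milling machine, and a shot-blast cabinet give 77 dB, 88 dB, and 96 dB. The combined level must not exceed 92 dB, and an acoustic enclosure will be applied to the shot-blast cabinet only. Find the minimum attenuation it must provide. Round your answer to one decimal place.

Everything except the shot-blast cabinet sums to 10^(77/10) + 10^(88/10) = 6.811e+08 in linear terms, 88.33 dB.
To meet 92 dB overall, the treated shot-blast cabinet may contribute at most 10^(92/10) − 6.811e+08 = 9.038e+08, i.e. 89.56 dB.
So the shot-blast cabinet must be reduced from 96 to 89.56 dB: IL = 6.44 dB.

6.4 dB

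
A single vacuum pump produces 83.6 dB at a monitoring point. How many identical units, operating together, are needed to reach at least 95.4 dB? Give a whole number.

N identical sources give L₁ + 10·log₁₀ N, so require 10·log₁₀ N ≥ 95.4 − 83.6 = 11.8 dB.
N ≥ 10^(11.8/10) = 15.136, so N = 16.

16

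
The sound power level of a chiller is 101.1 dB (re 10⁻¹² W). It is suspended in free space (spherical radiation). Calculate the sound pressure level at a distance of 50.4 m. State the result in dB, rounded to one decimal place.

56.1 dB

The power spreads over a sphere of area 4π·r², so L_p = L_w − 10·log₁₀(4π·r²).
4π·r² = 3.192e+04 m², 10·log₁₀ of that is 45.041 dB.
L_p = 101.1 − 45.041 = 56.06 dB.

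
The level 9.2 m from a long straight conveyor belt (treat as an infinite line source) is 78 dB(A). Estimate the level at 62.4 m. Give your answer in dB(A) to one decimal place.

Cylindrical spreading from a line source gives a 10·log₁₀(r₂/r₁) drop.
L₂ = 78 − 10·log₁₀(62.4/9.2) = 78 − 8.314 = 69.69 dB(A).

69.7 dB(A)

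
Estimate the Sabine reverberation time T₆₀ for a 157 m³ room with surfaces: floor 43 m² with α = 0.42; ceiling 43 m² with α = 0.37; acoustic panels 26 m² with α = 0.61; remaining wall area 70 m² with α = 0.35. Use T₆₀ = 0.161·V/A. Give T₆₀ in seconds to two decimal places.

0.34 s

Total absorption A = 43·0.42 + 43·0.37 + 26·0.61 + 70·0.35 = 74.33 m² sabins.
T₆₀ = 0.161·V/A = 0.161·157/74.33 = 0.340 s.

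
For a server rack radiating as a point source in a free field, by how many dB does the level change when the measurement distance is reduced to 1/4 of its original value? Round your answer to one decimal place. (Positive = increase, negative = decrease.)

Point-source spreading: ΔL = −20·log₁₀(r₂/r₁).
ΔL = −20·log₁₀(0.25) = +12.04 dB.

+12.0 dB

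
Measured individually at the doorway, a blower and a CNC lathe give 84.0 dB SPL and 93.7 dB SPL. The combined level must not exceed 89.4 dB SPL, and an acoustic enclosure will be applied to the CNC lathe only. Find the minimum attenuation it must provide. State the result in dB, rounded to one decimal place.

The untreated sources together contribute 10^(84.0/10) = 2.512e+08, i.e. 84.00 dB SPL.
The limit corresponds to 10^(89.4/10) = 8.710e+08; subtracting the fixed part leaves 6.198e+08 for the CNC lathe, i.e. 87.92 dB SPL.
Required insertion loss = 93.7 − 87.92 = 5.78 dB.

5.8 dB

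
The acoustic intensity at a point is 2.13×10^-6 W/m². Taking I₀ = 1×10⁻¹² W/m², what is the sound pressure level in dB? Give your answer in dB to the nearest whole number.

63 dB

L = 10·log₁₀(I/I₀) = 10·log₁₀(2.13×10^-6/10⁻¹²) = 10·log₁₀(2.13×10^6).
L = 10·(0.3284 + 6) = 63.28 dB.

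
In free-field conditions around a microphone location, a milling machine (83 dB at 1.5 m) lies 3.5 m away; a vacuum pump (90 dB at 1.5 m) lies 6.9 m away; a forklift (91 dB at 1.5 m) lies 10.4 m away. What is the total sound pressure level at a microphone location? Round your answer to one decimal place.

First find each source's level at the receiver (point-source: −20·log₁₀(r/r_ref)), then combine on an intensity basis.
milling machine: 83 − 20·log₁₀(3.5/1.5) = 83 − 7.36 = 75.64 dB.
vacuum pump: 90 − 20·log₁₀(6.9/1.5) = 90 − 13.26 = 76.74 dB.
forklift: 91 − 20·log₁₀(10.4/1.5) = 91 − 16.82 = 74.18 dB.
Σ 10^(L/10) = 1.101e+08 → L_total = 10·log₁₀(1.101e+08) = 80.42 dB.

80.4 dB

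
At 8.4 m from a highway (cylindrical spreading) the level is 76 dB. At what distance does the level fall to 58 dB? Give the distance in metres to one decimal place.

530.0 m

The 18.0 dB drop corresponds to a distance ratio of 10^(18.0/10) for a line source.
r₂ = 8.4·10^((76−58)/10) = 8.4·10^(18.0/10) = 530.00 m.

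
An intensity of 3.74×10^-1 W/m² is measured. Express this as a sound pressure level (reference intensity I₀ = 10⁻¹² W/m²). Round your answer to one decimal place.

115.7 dB

L = 10·log₁₀(I/I₀) = 10·log₁₀(3.74×10^-1/10⁻¹²) = 10·log₁₀(3.74×10^11).
L = 10·(0.5729 + 11) = 115.73 dB.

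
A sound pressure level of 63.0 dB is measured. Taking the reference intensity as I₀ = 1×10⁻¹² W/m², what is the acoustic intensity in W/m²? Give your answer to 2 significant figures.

I = I₀·10^(L/10) = 10⁻¹² × 10^(63.0/10) = 10^(-5.700).

2.0e-06 W/m²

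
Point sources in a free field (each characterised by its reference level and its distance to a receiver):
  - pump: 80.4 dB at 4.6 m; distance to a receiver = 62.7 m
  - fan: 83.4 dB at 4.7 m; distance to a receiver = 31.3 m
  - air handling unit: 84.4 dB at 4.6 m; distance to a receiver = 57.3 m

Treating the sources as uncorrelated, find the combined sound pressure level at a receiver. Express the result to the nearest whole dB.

Apply inverse-square spreading to bring every level to the receiver, then sum 10^(L/10).
pump: 80.4 − 20·log₁₀(62.7/4.6) = 80.4 − 22.69 = 57.71 dB.
fan: 83.4 − 20·log₁₀(31.3/4.7) = 83.4 − 16.47 = 66.93 dB.
air handling unit: 84.4 − 20·log₁₀(57.3/4.6) = 84.4 − 21.91 = 62.49 dB.
Σ 10^(L/10) = 7.298e+06 → L_total = 10·log₁₀(7.298e+06) = 68.63 dB.

69 dB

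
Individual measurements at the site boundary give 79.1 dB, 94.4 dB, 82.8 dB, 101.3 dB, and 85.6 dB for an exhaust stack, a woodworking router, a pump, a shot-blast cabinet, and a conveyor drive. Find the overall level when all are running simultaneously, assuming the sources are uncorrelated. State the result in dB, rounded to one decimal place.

102.3 dB

For uncorrelated sources the intensities add, so convert each level to linear form, sum, and take 10·log₁₀ of the total.
Σ 10^(L/10) = 10^(79.1/10) + 10^(94.4/10) + 10^(82.8/10) + 10^(101.3/10) + 10^(85.6/10) = 1.688e+10.
L_total = 10·log₁₀(1.688e+10) = 102.27 dB.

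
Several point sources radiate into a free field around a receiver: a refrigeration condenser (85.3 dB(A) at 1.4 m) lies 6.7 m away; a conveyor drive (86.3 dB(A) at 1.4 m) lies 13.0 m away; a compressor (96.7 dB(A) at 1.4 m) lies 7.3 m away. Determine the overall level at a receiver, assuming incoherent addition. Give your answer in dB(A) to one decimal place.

82.8 dB(A)

Propagate each source to the receiver with L = L_ref − 20·log₁₀(r/r_ref), then add intensities.
refrigeration condenser: 85.3 − 20·log₁₀(6.7/1.4) = 85.3 − 13.60 = 71.70 dB(A).
conveyor drive: 86.3 − 20·log₁₀(13.0/1.4) = 86.3 − 19.36 = 66.94 dB(A).
compressor: 96.7 − 20·log₁₀(7.3/1.4) = 96.7 − 14.34 = 82.36 dB(A).
Σ 10^(L/10) = 1.918e+08 → L_total = 10·log₁₀(1.918e+08) = 82.83 dB(A).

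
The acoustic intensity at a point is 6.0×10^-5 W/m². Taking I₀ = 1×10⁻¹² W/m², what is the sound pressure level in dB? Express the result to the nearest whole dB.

Dividing by I₀ shifts the exponent by 12: I/I₀ = 6.0×10^7.
L = 10·(0.7782 + 7) = 77.78 dB.

78 dB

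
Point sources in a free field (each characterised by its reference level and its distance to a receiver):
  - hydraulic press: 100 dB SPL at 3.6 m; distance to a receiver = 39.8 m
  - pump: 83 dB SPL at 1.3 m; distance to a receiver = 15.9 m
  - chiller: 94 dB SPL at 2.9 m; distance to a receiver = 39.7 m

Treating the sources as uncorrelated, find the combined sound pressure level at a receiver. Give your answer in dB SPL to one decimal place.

First find each source's level at the receiver (point-source: −20·log₁₀(r/r_ref)), then combine on an intensity basis.
hydraulic press: 100 − 20·log₁₀(39.8/3.6) = 100 − 20.87 = 79.13 dB SPL.
pump: 83 − 20·log₁₀(15.9/1.3) = 83 − 21.75 = 61.25 dB SPL.
chiller: 94 − 20·log₁₀(39.7/2.9) = 94 − 22.73 = 71.27 dB SPL.
Σ 10^(L/10) = 9.655e+07 → L_total = 10·log₁₀(9.655e+07) = 79.85 dB SPL.

79.8 dB SPL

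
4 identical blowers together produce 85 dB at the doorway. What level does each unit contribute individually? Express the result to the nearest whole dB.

For N identical incoherent sources L_total = L₁ + 10·log₁₀ N, so L₁ = 85 − 10·log₁₀(4) = 85 − 6.021.

79 dB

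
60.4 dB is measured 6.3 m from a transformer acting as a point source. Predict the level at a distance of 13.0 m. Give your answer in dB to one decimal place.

Spherical spreading from a point source gives a 20·log₁₀(r₂/r₁) drop.
L₂ = 60.4 − 20·log₁₀(13.0/6.3) = 60.4 − 6.292 = 54.11 dB.

54.1 dB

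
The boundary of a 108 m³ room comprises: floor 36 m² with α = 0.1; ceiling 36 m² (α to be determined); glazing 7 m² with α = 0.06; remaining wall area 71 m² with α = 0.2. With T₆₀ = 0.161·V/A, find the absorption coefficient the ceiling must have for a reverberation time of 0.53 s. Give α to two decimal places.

A = 0.161·V/T₆₀ = 0.161·108/0.53 = 32.81 m² sabins.
Absorption from the other surfaces = 36·0.1 + 7·0.06 + 71·0.2 = 18.22 m², so the ceiling must supply 14.59 m² over 36 m².
α = 14.59/36 = 0.405.

0.41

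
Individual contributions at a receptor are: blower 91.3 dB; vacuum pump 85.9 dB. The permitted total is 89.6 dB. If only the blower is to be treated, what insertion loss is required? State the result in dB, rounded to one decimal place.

The untreated sources together contribute 10^(85.9/10) = 3.890e+08, i.e. 85.90 dB.
The limit corresponds to 10^(89.6/10) = 9.120e+08; subtracting the fixed part leaves 5.230e+08 for the blower, i.e. 87.18 dB.
So the blower must be reduced from 91.3 to 87.18 dB: IL = 4.12 dB.

4.1 dB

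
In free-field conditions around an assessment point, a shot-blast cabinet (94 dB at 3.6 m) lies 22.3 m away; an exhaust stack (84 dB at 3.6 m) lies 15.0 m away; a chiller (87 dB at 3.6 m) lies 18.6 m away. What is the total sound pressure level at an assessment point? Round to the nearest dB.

First find each source's level at the receiver (point-source: −20·log₁₀(r/r_ref)), then combine on an intensity basis.
shot-blast cabinet: 94 − 20·log₁₀(22.3/3.6) = 94 − 15.84 = 78.16 dB.
exhaust stack: 84 − 20·log₁₀(15.0/3.6) = 84 − 12.40 = 71.60 dB.
chiller: 87 − 20·log₁₀(18.6/3.6) = 87 − 14.26 = 72.74 dB.
Σ 10^(L/10) = 9.871e+07 → L_total = 10·log₁₀(9.871e+07) = 79.94 dB.

80 dB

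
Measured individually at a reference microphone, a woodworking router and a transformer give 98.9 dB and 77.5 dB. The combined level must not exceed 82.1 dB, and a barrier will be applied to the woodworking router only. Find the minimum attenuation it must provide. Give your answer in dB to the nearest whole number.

19 dB

Everything except the woodworking router sums to 10^(77.5/10) = 5.623e+07 in linear terms, 77.50 dB.
The limit corresponds to 10^(82.1/10) = 1.622e+08; subtracting the fixed part leaves 1.059e+08 for the woodworking router, i.e. 80.25 dB.
So the woodworking router must be reduced from 98.9 to 80.25 dB: IL = 18.65 dB.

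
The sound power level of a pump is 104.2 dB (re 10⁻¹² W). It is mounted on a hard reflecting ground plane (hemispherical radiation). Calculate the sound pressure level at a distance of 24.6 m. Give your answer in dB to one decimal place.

L_p = L_w − 10·log₁₀(2π·r²) with r = 24.6 m.
2π·r² = 3802 m², 10·log₁₀ of that is 35.801 dB.
L_p = 104.2 − 35.801 = 68.40 dB.

68.4 dB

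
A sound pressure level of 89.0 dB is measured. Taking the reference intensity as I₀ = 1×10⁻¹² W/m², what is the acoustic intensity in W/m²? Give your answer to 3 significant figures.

0.000794 W/m²

I = I₀·10^(L/10) = 10⁻¹² × 10^(89.0/10) = 10^(-3.100).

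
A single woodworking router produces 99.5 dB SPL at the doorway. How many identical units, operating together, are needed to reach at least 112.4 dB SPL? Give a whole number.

20

Need L₁ + 10·log₁₀ N ≥ 112.4, i.e. log₁₀ N ≥ 1.29.
N ≥ 10^(12.9/10) = 19.498, so N = 20.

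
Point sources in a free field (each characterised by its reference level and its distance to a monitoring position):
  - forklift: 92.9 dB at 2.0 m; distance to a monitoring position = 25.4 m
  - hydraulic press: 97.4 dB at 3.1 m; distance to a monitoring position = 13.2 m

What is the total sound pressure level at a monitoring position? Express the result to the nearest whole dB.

First find each source's level at the receiver (point-source: −20·log₁₀(r/r_ref)), then combine on an intensity basis.
forklift: 92.9 − 20·log₁₀(25.4/2.0) = 92.9 − 22.08 = 70.82 dB.
hydraulic press: 97.4 − 20·log₁₀(13.2/3.1) = 97.4 − 12.58 = 84.82 dB.
Σ 10^(L/10) = 3.152e+08 → L_total = 10·log₁₀(3.152e+08) = 84.99 dB.

85 dB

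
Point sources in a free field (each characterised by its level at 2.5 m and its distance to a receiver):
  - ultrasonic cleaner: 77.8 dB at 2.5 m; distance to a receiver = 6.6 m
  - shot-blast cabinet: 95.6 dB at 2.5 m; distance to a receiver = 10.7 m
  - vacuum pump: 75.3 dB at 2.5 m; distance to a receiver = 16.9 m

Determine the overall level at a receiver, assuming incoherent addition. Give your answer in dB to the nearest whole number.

83 dB

Propagate each source to the receiver with L = L_ref − 20·log₁₀(r/r_ref), then add intensities.
ultrasonic cleaner: 77.8 − 20·log₁₀(6.6/2.5) = 77.8 − 8.43 = 69.37 dB.
shot-blast cabinet: 95.6 − 20·log₁₀(10.7/2.5) = 95.6 − 12.63 = 82.97 dB.
vacuum pump: 75.3 − 20·log₁₀(16.9/2.5) = 75.3 − 16.60 = 58.70 dB.
Σ 10^(L/10) = 2.076e+08 → L_total = 10·log₁₀(2.076e+08) = 83.17 dB.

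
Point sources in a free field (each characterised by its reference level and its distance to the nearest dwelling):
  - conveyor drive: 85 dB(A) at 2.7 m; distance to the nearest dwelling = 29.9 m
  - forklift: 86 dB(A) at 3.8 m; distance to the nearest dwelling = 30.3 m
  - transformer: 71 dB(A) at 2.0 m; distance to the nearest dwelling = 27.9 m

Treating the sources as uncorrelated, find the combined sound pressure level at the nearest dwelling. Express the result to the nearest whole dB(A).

69 dB(A)

Propagate each source to the receiver with L = L_ref − 20·log₁₀(r/r_ref), then add intensities.
conveyor drive: 85 − 20·log₁₀(29.9/2.7) = 85 − 20.89 = 64.11 dB(A).
forklift: 86 − 20·log₁₀(30.3/3.8) = 86 − 18.03 = 67.97 dB(A).
transformer: 71 − 20·log₁₀(27.9/2.0) = 71 − 22.89 = 48.11 dB(A).
Σ 10^(L/10) = 8.905e+06 → L_total = 10·log₁₀(8.905e+06) = 69.50 dB(A).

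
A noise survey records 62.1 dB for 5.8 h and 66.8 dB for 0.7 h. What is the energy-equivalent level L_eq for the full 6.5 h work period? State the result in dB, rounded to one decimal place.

62.9 dB

Weight each interval's intensity by its duration and average over T = 6.5 h:
Σ tᵢ·10^(Lᵢ/10) = 5.8·10^(62.1/10) + 0.7·10^(66.8/10) = 1.276e+07.
L_eq = 10·log₁₀(1.276e+07/6.5) = 62.93 dB.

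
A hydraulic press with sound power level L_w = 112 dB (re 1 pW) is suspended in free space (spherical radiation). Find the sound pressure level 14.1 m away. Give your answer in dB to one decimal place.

The power spreads over a sphere of area 4π·r², so L_p = L_w − 10·log₁₀(4π·r²).
4π·r² = 2498 m², 10·log₁₀ of that is 33.976 dB.
L_p = 112 − 33.976 = 78.02 dB.

78.0 dB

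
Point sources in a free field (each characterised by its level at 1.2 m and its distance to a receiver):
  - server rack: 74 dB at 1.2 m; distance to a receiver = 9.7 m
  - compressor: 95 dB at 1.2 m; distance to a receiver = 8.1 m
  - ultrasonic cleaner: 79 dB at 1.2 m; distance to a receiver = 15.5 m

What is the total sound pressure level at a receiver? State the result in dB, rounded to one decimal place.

78.5 dB

Apply inverse-square spreading to bring every level to the receiver, then sum 10^(L/10).
server rack: 74 − 20·log₁₀(9.7/1.2) = 74 − 18.15 = 55.85 dB.
compressor: 95 − 20·log₁₀(8.1/1.2) = 95 − 16.59 = 78.41 dB.
ultrasonic cleaner: 79 − 20·log₁₀(15.5/1.2) = 79 − 22.22 = 56.78 dB.
Σ 10^(L/10) = 7.027e+07 → L_total = 10·log₁₀(7.027e+07) = 78.47 dB.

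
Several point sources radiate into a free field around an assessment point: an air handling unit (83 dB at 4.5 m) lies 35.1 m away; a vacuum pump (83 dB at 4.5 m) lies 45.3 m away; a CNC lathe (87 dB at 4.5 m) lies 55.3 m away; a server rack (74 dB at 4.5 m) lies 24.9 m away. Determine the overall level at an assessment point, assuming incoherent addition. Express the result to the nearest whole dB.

70 dB

Apply inverse-square spreading to bring every level to the receiver, then sum 10^(L/10).
air handling unit: 83 − 20·log₁₀(35.1/4.5) = 83 − 17.84 = 65.16 dB.
vacuum pump: 83 − 20·log₁₀(45.3/4.5) = 83 − 20.06 = 62.94 dB.
CNC lathe: 87 − 20·log₁₀(55.3/4.5) = 87 − 21.79 = 65.21 dB.
server rack: 74 − 20·log₁₀(24.9/4.5) = 74 − 14.86 = 59.14 dB.
Σ 10^(L/10) = 9.388e+06 → L_total = 10·log₁₀(9.388e+06) = 69.73 dB.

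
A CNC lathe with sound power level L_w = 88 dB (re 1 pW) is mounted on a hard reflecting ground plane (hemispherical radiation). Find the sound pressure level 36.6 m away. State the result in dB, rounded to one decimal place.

The power spreads over a hemisphere of area 2π·r², so L_p = L_w − 10·log₁₀(2π·r²).
2π·r² = 8417 m², 10·log₁₀ of that is 39.251 dB.
L_p = 88 − 39.251 = 48.75 dB.

48.7 dB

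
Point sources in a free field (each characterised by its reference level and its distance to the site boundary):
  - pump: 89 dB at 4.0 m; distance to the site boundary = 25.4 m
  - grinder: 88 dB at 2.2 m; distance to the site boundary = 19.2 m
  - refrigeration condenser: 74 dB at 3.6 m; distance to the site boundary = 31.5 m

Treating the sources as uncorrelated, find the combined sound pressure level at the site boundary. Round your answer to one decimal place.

Propagate each source to the receiver with L = L_ref − 20·log₁₀(r/r_ref), then add intensities.
pump: 89 − 20·log₁₀(25.4/4.0) = 89 − 16.06 = 72.94 dB.
grinder: 88 − 20·log₁₀(19.2/2.2) = 88 − 18.82 = 69.18 dB.
refrigeration condenser: 74 − 20·log₁₀(31.5/3.6) = 74 − 18.84 = 55.16 dB.
Σ 10^(L/10) = 2.831e+07 → L_total = 10·log₁₀(2.831e+07) = 74.52 dB.

74.5 dB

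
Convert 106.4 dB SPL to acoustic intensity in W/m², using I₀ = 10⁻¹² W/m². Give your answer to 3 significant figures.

L = 10·log₁₀(I/I₀) ⇒ I = I₀·10^(L/10) = 10⁻¹² × 10^10.64.

0.0437 W/m²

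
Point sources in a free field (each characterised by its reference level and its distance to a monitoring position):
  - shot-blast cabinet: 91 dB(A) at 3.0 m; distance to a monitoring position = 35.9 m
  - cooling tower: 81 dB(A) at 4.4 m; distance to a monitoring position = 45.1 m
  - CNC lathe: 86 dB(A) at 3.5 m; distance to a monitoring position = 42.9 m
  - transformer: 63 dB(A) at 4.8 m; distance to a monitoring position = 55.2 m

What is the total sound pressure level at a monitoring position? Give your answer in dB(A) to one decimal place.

71.0 dB(A)

Propagate each source to the receiver with L = L_ref − 20·log₁₀(r/r_ref), then add intensities.
shot-blast cabinet: 91 − 20·log₁₀(35.9/3.0) = 91 − 21.56 = 69.44 dB(A).
cooling tower: 81 − 20·log₁₀(45.1/4.4) = 81 − 20.21 = 60.79 dB(A).
CNC lathe: 86 − 20·log₁₀(42.9/3.5) = 86 − 21.77 = 64.23 dB(A).
transformer: 63 − 20·log₁₀(55.2/4.8) = 63 − 21.21 = 41.79 dB(A).
Σ 10^(L/10) = 1.265e+07 → L_total = 10·log₁₀(1.265e+07) = 71.02 dB(A).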